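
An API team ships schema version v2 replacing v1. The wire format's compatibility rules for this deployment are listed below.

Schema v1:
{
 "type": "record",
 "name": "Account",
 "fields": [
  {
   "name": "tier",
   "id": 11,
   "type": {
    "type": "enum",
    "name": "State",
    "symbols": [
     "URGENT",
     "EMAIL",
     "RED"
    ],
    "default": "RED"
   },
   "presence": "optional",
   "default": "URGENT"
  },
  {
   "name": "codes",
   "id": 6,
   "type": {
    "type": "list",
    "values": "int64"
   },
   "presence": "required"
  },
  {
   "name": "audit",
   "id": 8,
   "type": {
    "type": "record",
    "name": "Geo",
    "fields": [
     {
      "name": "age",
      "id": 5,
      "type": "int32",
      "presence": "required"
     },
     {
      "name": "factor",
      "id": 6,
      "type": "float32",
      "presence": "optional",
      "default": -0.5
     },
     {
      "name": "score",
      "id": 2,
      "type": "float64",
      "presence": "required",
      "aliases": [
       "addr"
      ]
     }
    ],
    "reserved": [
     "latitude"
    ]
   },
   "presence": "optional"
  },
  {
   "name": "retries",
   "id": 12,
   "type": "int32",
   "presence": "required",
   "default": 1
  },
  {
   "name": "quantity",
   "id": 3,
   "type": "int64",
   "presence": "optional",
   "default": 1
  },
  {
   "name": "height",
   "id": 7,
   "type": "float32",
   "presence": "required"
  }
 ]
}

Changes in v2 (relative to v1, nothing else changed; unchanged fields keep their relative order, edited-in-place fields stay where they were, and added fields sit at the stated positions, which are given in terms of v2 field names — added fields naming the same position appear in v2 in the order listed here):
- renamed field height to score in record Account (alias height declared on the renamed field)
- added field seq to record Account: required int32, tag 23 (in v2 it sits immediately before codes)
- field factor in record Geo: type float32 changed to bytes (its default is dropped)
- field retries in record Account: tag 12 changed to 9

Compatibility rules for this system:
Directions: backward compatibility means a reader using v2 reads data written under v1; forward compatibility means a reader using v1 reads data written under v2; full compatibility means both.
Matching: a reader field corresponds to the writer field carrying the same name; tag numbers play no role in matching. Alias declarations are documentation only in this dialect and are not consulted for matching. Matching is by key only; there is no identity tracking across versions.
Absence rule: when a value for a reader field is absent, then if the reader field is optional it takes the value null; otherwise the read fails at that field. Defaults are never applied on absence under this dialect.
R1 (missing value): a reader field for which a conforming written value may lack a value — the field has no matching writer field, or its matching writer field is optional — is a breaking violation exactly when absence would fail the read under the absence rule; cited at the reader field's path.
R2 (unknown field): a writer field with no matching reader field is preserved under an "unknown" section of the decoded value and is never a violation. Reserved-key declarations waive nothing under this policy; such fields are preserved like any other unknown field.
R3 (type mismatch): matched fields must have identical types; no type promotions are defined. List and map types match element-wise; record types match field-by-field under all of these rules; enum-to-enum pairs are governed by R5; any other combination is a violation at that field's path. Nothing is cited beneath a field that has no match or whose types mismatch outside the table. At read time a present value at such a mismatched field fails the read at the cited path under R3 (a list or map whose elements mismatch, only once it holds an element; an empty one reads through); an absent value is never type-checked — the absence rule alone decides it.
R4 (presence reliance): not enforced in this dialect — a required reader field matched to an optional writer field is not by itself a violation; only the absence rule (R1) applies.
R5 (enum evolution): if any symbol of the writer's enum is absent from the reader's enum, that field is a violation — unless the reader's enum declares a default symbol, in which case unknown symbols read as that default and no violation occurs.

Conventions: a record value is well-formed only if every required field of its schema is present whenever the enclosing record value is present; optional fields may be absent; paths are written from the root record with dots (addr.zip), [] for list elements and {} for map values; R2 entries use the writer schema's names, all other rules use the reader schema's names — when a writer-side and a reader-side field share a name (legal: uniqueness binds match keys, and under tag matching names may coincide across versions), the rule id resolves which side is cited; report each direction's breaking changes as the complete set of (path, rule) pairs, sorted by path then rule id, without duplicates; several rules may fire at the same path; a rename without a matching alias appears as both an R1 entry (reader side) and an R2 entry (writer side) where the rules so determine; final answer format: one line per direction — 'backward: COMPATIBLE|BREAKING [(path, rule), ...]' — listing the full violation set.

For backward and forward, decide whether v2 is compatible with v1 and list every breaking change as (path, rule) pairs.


in Account below, arrows point writer -> reader
backward analysis of Account with v2 as reader and v1 as writer:
  tier: paired with writer tier (State -> State; writer optional)
  seq: no writer match
  codes: paired with writer codes (list<int64> -> list<int64>; writer required)
  audit: paired with writer audit (Geo -> Geo; writer optional)
  retries: paired with writer retries (int32 -> int32; writer required)
  quantity: paired with writer quantity (int64 -> int64; writer optional)
  score: no writer match
  height (writer side), unknown to reader
  audit.age: paired with writer audit.age (int32 -> int32; writer required)
  audit.factor: paired with writer audit.factor (float32 -> bytes; writer optional)
  audit.score: paired with writer audit.score (float64 -> float64; writer required)
  rule R3 violated at audit.factor
  rule R1 violated at score
  rule R1 violated at seq
  => 3 violation(s): backward is BREAKING for Account
forward analysis of Account with v1 as reader and v2 as writer:
  tier: paired with writer tier (State -> State; writer optional)
  codes: paired with writer codes (list<int64> -> list<int64>; writer required)
  audit: paired with writer audit (Geo -> Geo; writer optional)
  retries: paired with writer retries (int32 -> int32; writer required)
  quantity: paired with writer quantity (int64 -> int64; writer optional)
  height: no writer match
  seq (writer side), unknown to reader
  score (writer side), unknown to reader
  audit.age: paired with writer audit.age (int32 -> int32; writer required)
  audit.factor: paired with writer audit.factor (bytes -> float32; writer optional)
  audit.score: paired with writer audit.score (float64 -> float64; writer required)
  rule R3 violated at audit.factor
  rule R1 violated at height
  => 2 violation(s): forward is BREAKING for Account

backward: BREAKING [(audit.factor, R3), (score, R1), (seq, R1)]; forward: BREAKING [(audit.factor, R3), (height, R1)]


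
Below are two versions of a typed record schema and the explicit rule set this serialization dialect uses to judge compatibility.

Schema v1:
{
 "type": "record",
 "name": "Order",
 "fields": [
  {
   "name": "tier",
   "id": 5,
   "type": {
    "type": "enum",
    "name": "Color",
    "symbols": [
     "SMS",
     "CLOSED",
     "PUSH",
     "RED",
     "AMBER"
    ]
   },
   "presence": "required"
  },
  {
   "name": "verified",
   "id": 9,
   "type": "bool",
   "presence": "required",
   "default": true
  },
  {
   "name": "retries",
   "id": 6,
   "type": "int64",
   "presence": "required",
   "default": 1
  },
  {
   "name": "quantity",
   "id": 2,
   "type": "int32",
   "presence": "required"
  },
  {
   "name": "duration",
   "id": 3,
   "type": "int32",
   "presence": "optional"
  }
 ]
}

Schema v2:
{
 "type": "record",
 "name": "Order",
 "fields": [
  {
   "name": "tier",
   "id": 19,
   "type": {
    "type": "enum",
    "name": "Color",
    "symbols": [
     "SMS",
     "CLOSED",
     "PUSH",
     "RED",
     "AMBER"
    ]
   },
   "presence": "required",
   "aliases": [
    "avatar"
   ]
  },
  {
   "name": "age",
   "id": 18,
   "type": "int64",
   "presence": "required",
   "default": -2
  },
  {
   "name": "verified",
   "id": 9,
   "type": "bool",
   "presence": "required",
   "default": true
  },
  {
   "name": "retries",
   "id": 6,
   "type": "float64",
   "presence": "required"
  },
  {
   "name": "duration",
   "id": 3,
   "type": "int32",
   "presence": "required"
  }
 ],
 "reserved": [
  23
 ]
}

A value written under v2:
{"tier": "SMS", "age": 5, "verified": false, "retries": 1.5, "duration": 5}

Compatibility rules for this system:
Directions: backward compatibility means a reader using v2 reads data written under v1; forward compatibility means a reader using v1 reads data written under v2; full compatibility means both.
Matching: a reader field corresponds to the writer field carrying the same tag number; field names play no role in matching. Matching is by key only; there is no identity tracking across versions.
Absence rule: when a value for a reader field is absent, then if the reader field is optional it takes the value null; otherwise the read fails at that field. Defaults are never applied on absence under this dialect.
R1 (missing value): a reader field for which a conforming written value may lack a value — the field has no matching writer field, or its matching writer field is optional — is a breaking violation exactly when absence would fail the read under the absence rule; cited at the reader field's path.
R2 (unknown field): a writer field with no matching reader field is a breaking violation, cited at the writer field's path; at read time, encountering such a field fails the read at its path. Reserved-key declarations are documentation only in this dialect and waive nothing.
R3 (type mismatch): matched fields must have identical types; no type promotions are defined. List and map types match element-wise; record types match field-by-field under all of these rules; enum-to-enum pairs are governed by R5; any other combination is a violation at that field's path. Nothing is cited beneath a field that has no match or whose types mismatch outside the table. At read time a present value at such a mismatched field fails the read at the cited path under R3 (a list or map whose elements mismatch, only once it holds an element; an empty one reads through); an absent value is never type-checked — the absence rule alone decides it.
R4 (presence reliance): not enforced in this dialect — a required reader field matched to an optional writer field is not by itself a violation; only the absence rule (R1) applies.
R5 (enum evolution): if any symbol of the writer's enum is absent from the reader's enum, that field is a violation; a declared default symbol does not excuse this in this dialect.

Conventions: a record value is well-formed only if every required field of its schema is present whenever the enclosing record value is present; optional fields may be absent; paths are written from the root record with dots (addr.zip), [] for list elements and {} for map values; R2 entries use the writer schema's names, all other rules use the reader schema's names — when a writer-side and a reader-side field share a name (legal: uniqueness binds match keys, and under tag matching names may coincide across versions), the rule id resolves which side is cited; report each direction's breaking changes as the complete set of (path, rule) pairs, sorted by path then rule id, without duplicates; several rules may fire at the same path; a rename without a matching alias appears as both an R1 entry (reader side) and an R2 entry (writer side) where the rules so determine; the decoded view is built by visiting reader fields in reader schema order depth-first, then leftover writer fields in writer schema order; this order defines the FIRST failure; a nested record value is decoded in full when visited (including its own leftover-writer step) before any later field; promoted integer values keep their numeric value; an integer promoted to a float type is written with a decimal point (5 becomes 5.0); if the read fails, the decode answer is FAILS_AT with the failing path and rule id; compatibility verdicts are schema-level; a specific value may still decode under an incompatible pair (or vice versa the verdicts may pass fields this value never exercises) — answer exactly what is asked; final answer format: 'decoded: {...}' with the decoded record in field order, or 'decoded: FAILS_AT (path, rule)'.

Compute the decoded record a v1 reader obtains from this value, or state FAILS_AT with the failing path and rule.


arrows below run writer -> reader for Order
decoding the Order value with the v1 reader:
  read fails at tier under R1 (no fill)
  => FAILS_AT (tier, R1)
remaining Order differences; none change what is asked:
  removed field quantity from record Order -> shifts the Order verdicts, not this decode
  field duration in record Order: optional changed to required -> shifts the Order verdicts, not this decode
  added field age to record Order: required int64, tag 18, default -2 (in v2 it sits immediately before verified) -> shifts the Order verdicts, not this decode
  field retries in record Order: type int64 changed to float64 (its default is dropped) -> shifts the Order verdicts, not this decode

decoded: FAILS_AT (tier, R1)


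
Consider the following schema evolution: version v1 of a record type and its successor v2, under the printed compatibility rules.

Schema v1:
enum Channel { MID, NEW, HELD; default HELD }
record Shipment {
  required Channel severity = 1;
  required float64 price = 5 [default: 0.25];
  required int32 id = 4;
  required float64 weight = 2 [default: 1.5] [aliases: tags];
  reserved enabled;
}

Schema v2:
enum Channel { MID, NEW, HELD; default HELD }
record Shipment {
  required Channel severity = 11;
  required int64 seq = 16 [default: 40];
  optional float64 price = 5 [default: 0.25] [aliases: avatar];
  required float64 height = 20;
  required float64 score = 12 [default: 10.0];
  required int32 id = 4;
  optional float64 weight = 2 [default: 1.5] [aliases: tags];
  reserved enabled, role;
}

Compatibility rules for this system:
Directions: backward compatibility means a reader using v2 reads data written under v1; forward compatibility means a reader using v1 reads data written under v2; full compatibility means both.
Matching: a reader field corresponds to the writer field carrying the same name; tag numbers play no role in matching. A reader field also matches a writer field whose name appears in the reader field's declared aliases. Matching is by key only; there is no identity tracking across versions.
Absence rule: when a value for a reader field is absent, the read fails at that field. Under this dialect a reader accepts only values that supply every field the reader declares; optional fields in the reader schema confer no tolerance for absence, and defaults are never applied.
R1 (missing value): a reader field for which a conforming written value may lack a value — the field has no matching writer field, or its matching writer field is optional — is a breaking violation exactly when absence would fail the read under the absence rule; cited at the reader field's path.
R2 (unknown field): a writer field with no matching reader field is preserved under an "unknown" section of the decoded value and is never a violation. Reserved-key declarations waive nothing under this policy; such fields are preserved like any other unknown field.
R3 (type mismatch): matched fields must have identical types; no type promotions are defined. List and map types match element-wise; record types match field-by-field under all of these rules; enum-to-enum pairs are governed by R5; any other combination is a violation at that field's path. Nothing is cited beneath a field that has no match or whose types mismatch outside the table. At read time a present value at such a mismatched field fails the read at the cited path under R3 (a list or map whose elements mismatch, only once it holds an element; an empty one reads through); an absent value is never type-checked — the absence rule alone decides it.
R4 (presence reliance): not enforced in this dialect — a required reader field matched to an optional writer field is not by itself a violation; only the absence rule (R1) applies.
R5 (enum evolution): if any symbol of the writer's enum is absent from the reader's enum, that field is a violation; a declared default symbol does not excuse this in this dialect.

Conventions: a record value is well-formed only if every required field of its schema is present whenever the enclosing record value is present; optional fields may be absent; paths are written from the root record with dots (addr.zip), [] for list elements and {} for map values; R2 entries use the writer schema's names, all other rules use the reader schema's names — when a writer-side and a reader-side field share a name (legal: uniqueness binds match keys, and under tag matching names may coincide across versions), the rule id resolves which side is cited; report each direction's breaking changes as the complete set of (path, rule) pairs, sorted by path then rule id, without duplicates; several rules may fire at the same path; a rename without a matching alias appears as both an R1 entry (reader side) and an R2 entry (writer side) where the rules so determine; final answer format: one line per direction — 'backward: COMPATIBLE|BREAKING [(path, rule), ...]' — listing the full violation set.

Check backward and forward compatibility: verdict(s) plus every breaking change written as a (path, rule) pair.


arrows below run writer -> reader for Shipment
backward analysis of Shipment with v2 as reader and v1 as writer:
  severity <- severity (Channel -> Channel, writer required)
  seq has no writer counterpart
  price <- price (float64 -> float64, writer required)
  height has no writer counterpart
  score has no writer counterpart
  id <- id (int32 -> int32, writer required)
  weight <- weight (float64 -> float64, writer required)
  violation R1 at height
  violation R1 at score
  violation R1 at seq
  => 3 violation(s): backward is BREAKING for Shipment
forward analysis of Shipment with v1 as reader and v2 as writer:
  severity <- severity (Channel -> Channel, writer required)
  price <- price (float64 -> float64, writer optional)
  id <- id (int32 -> int32, writer required)
  weight <- weight (float64 -> float64, writer optional)
  seq (writer side), unknown to reader
  height (writer side), unknown to reader
  score (writer side), unknown to reader
  violation R1 at price
  violation R1 at weight
  => 2 violation(s): forward is BREAKING for Shipment

backward: BREAKING [(height, R1), (score, R1), (seq, R1)]; forward: BREAKING [(price, R1), (weight, R1)]


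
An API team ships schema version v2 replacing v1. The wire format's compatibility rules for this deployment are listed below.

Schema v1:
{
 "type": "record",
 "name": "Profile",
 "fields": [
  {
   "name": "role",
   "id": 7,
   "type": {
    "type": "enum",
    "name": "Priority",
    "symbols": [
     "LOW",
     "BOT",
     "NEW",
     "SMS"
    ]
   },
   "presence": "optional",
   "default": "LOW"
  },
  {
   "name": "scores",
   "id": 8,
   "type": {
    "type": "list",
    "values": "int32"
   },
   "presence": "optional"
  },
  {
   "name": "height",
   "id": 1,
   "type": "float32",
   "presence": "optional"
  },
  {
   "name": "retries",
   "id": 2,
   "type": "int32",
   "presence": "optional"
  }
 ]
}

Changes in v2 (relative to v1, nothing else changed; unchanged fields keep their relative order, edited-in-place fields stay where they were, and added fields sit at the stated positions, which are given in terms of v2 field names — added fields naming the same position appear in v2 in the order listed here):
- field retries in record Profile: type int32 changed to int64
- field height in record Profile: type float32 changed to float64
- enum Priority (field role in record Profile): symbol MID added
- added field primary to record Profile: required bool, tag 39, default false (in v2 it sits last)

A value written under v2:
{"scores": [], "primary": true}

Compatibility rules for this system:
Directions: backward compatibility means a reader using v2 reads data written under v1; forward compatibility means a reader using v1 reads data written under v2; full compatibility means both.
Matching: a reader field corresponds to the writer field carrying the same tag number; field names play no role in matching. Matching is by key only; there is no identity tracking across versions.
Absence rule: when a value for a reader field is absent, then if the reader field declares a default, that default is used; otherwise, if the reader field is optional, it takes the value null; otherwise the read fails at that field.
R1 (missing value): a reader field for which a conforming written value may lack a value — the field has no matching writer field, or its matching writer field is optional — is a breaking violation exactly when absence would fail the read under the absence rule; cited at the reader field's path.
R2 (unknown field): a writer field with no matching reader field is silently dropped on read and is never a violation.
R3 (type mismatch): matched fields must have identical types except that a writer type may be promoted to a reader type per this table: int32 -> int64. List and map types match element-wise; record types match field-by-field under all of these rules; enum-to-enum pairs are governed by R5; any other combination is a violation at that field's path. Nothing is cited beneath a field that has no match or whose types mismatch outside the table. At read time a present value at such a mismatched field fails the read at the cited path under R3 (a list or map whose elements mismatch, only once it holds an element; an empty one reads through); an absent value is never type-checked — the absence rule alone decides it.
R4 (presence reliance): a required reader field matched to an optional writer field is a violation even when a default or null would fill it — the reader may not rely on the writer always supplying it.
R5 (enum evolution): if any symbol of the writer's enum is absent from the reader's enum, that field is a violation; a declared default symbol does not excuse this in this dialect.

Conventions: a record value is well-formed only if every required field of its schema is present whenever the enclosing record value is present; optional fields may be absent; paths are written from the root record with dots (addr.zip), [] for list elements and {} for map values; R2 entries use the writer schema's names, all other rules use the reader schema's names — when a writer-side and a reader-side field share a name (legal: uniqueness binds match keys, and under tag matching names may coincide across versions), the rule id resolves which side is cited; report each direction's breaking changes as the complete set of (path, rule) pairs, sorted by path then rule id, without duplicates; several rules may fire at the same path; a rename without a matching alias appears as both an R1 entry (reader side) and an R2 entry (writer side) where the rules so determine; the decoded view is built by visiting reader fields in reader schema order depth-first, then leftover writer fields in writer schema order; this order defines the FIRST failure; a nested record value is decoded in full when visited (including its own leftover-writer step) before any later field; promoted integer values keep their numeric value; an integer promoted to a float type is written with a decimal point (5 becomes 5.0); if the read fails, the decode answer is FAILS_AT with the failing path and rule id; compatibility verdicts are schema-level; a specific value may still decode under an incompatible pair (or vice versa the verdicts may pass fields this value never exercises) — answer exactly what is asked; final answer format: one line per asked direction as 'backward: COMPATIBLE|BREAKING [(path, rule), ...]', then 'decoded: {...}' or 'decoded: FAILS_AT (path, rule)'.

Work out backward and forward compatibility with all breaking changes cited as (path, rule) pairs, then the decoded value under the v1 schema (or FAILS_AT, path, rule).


backward: BREAKING [(height, R3)]; forward: BREAKING [(height, R3), (retries, R3), (role, R5)]; decoded: {"role": "LOW", "scores": [], "height": null, "retries": null}

the writer's type comes first in each Profile pair
backward on Profile — v2 reading data written by v1:
  role: Priority -> Priority, writer optional; from role
  scores: list<int32> -> list<int32>, writer optional; from scores
  height: float32 -> float64, writer optional; from height
  retries: int32 -> int64, writer optional; from retries
  primary: no writer match
  rule R3 violated at height
  => 1 violation(s): backward is BREAKING for Profile
forward on Profile — v1 reading data written by v2:
  role: Priority -> Priority, writer optional; from role
  scores: list<int32> -> list<int32>, writer optional; from scores
  height: float64 -> float32, writer optional; from height
  retries: int64 -> int32, writer optional; from retries
  writer primary: unknown to reader
  rule R3 violated at height
  rule R3 violated at retries
  rule R5 violated at role
  => 3 violation(s): forward is BREAKING for Profile
decode (reader v1):
  role := "LOW" (absent -> default)
  scores := []
  height := null (absent, optional -> null)
  retries := null (absent, optional -> null)
  writer primary: unknown -> dropped
  => decoded: {"role": "LOW", "scores": [], "height": null, "retries": null}


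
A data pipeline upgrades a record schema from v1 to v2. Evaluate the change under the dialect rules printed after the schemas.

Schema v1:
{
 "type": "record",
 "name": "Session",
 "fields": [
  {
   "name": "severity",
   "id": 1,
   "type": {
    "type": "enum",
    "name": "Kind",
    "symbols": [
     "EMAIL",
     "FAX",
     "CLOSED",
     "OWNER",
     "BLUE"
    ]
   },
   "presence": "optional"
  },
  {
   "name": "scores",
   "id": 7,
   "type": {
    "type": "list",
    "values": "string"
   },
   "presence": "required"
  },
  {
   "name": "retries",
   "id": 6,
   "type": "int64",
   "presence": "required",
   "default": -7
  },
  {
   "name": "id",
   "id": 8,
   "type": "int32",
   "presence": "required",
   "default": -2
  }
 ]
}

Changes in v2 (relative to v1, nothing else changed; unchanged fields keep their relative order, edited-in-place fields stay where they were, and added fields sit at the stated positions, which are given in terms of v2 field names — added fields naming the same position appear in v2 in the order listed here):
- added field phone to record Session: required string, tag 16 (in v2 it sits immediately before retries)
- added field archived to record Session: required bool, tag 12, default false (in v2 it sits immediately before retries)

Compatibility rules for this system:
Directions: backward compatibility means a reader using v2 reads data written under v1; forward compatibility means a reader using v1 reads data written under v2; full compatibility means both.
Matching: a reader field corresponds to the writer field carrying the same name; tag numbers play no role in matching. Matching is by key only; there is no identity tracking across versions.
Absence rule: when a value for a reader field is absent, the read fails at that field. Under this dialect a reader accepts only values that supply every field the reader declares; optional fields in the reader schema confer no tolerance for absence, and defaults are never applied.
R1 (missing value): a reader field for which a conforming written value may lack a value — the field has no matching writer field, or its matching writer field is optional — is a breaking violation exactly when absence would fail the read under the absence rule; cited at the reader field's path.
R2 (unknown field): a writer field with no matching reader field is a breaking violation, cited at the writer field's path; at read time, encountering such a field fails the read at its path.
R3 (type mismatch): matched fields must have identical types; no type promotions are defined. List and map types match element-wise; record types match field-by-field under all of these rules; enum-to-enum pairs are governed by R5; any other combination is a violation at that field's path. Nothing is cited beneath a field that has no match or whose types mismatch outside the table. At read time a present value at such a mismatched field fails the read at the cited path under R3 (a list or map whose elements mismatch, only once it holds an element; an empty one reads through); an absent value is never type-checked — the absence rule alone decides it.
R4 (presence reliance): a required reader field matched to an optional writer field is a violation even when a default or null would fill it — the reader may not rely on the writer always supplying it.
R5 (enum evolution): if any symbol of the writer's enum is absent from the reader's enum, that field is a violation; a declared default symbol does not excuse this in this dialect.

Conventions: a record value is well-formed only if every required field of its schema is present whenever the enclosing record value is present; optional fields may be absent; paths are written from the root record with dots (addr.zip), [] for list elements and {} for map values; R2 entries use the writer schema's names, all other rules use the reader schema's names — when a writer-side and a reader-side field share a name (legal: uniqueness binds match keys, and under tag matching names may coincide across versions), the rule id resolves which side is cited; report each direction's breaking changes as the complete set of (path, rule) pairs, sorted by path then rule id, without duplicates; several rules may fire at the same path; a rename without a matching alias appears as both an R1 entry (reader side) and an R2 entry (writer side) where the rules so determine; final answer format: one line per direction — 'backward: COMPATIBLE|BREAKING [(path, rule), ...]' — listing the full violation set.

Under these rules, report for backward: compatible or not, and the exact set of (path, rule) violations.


the writer's type comes first in each Session pair
backward for Session (reader v2, writer v1):
  severity <- severity (Kind -> Kind, writer optional)
  scores <- scores (list<string> -> list<string>, writer required)
  no writer field matches reader phone
  no writer field matches reader archived
  retries <- retries (int64 -> int64, writer required)
  id <- id (int32 -> int32, writer required)
  R1 fires at archived
  R1 fires at phone
  R1 fires at severity
  => backward: BREAKING (3)

backward: BREAKING [(archived, R1), (phone, R1), (severity, R1)]


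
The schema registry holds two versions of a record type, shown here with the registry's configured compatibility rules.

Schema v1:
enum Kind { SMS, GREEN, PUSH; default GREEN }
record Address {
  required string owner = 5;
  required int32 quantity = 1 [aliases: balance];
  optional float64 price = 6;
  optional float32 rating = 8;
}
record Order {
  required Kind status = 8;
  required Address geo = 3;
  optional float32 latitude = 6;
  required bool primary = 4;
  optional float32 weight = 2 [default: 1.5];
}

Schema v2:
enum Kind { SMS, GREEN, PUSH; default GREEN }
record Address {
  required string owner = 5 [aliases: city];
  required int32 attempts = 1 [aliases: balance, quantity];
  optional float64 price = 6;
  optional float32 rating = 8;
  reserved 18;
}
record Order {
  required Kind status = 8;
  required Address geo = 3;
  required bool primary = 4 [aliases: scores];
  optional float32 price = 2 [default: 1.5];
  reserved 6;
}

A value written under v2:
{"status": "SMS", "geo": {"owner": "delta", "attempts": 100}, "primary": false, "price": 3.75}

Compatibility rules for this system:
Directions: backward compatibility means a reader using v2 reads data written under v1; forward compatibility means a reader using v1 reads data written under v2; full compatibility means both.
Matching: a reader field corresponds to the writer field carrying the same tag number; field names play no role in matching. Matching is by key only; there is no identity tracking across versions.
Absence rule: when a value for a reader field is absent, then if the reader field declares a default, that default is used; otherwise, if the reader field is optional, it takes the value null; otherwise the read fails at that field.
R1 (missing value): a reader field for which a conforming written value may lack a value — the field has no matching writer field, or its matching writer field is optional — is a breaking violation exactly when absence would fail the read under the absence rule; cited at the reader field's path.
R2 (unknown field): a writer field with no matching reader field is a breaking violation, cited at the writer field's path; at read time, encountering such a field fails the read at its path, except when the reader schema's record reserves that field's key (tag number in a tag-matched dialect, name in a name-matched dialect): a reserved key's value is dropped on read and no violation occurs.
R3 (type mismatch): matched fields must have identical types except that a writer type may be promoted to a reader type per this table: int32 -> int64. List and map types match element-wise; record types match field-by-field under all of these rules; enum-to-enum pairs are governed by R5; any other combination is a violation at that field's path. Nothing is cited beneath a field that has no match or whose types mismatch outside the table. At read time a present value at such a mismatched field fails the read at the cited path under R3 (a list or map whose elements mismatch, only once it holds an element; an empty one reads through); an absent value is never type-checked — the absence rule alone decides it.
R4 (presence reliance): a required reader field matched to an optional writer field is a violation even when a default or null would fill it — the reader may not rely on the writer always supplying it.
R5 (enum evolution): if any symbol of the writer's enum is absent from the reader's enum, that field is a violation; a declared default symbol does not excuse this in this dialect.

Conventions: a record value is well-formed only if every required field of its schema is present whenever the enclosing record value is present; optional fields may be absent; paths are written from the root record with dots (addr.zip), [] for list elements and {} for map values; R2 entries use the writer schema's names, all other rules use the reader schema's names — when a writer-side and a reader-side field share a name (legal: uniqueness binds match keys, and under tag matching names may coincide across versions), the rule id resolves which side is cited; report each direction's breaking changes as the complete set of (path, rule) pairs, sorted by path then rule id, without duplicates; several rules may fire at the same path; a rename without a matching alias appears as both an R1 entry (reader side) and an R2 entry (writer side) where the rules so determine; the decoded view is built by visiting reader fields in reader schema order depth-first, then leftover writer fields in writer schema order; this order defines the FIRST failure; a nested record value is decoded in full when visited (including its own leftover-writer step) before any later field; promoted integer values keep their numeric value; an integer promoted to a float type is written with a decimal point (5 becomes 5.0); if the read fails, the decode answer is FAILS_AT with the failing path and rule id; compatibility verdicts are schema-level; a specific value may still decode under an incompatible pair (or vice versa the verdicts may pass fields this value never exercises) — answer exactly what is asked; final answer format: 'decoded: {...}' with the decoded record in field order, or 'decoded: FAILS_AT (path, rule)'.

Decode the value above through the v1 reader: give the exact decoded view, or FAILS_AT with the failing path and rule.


decoded: {"status": "SMS", "geo": {"owner": "delta", "quantity": 100, "price": null, "rating": null}, "latitude": null, "primary": false, "weight": 3.75}

the writer's type comes first in each Order pair
decoding the Order value with the v1 reader:
  status := "SMS"
  geo.owner := "delta"
  geo.quantity := 100 (from writer attempts)
  geo.price := null (not supplied -> null)
  geo.rating := null (not supplied -> null)
  latitude := null (not supplied -> null)
  primary := false
  weight := 3.75 (from writer price)
  => decoded: {"status": "SMS", "geo": {"owner": "delta", "quantity": 100, "price": null, "rating": null}, "latitude": null, "primary": false, "weight": 3.75}
ruling out the remaining Order differences:
  removed field latitude from record Order (its key 6 joins the reserved list) -> triggers nothing under the printed rules; the Order answer is the same either way
  renamed field weight to price in record Order -> triggers nothing under the printed rules; the Order answer is the same either way
  renamed field quantity to attempts in record Address (alias quantity declared on the renamed field) -> triggers nothing under the printed rules; the Order answer is the same either way


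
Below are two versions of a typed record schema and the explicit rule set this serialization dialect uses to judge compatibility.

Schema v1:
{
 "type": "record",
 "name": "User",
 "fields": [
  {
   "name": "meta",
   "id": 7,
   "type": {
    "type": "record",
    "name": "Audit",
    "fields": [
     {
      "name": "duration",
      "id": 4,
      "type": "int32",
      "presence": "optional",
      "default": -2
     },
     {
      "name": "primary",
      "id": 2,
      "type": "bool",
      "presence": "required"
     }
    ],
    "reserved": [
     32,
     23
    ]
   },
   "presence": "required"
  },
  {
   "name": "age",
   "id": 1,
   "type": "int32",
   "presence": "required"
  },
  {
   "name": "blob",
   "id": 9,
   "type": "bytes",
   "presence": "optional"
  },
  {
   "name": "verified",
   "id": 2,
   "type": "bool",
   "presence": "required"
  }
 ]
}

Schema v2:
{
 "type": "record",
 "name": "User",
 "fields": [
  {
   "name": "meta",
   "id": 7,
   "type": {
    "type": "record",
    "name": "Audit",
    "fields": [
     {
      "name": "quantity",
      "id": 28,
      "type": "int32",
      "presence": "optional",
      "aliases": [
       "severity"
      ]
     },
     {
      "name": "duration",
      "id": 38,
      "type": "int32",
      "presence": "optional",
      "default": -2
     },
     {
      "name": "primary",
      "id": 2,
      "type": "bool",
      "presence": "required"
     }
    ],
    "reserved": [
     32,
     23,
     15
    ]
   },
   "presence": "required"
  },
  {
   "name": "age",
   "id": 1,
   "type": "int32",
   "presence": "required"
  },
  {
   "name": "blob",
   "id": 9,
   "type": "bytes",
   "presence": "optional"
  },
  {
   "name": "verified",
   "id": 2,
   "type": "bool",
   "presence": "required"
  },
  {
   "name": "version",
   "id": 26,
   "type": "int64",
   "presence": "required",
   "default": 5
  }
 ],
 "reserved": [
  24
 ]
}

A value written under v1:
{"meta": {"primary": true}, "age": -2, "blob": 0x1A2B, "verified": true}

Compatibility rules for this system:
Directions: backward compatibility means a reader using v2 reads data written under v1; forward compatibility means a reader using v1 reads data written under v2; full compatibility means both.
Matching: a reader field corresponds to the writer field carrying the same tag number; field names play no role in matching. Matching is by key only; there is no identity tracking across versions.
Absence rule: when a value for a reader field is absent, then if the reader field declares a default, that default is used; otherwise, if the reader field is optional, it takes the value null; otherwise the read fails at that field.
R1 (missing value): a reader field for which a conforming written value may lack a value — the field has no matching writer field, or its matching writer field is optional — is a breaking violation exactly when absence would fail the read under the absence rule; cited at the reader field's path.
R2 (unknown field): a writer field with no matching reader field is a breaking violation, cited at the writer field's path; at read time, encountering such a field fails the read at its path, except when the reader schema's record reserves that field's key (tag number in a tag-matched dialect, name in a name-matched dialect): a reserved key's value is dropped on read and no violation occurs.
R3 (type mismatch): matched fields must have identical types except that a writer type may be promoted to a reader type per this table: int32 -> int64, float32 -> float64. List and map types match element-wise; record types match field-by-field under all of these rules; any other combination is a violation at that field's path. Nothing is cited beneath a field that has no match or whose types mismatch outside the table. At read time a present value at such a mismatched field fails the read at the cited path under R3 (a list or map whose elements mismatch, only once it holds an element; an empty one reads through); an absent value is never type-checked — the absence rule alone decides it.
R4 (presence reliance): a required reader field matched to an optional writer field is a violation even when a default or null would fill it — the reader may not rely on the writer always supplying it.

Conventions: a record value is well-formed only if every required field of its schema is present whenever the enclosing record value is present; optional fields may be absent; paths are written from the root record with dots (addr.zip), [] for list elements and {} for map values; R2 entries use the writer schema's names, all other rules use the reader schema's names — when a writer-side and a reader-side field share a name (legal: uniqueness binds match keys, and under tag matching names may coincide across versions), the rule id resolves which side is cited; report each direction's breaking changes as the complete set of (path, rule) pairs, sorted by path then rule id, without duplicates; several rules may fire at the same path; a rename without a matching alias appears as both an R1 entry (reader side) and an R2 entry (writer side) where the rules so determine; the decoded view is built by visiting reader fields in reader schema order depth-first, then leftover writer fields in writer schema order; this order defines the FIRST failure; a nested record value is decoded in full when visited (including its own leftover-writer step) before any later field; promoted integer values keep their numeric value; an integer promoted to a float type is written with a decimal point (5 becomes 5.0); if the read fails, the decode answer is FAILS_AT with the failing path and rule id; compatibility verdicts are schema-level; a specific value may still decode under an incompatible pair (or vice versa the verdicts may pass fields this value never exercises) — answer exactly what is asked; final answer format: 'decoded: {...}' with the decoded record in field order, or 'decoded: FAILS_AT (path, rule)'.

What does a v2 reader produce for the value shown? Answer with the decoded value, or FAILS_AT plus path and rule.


arrows below run writer -> reader for User
decode (reader v2):
  meta.quantity := null (absent, optional -> null)
  meta.duration := -2 (absent -> default)
  meta.primary := true
  age := -2
  blob := 0x1A2B
  verified := true
  version := 5 (absent -> default)
  => decoded: {"meta": {"quantity": null, "duration": -2, "primary": true}, "age": -2, "blob": 0x1A2B, "verified": true, "version": 5}
remaining User differences; none change what is asked:
  field duration in record Audit: tag 4 changed to 38 -> a verdict-level change on User — the shown value reads the same

decoded: {"meta": {"quantity": null, "duration": -2, "primary": true}, "age": -2, "blob": 0x1A2B, "verified": true, "version": 5}
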